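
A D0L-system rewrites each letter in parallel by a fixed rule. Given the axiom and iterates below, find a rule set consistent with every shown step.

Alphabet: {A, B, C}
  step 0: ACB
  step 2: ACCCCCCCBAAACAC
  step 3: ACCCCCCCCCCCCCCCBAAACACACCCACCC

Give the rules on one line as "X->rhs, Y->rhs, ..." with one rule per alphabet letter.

A->AC, B->BAA, C->CC

  step 2 ⇒ step 3: ACCCCCCCBAAACAC ⇒ AC·CC·CC·CC·CC·CC·CC·CC·BAA·AC·AC·AC·CC·AC·CC
    A ↦ AC
    B ↦ BAA
    C ↦ CC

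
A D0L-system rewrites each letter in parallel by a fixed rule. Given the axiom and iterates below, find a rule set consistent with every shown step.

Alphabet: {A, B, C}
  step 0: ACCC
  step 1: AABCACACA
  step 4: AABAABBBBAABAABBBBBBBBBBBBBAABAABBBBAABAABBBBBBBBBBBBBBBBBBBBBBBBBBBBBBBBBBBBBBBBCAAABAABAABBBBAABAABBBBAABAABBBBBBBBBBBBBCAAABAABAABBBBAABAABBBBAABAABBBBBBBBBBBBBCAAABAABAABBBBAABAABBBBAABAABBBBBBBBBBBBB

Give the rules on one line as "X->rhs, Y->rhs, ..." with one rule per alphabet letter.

  step 0 ⇒ step 1: ACCC ⇒ AAB·CA·CA·CA
    A ↦ AAB
    C ↦ CA
    B ↦ BBB  (constrained at step 1)

A->AAB, B->BBB, C->CA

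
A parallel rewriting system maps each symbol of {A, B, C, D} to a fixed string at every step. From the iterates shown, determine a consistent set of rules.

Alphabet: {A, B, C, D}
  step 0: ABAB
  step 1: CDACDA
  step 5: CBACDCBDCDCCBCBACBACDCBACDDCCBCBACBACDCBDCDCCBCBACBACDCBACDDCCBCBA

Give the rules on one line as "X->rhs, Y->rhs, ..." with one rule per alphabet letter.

A->CD, B->A, C->CB, D->DC

  step 0 ⇒ step 1: ABAB ⇒ CD·A·CD·A
    A ↦ CD
    B ↦ A
    C ↦ CB  (constrained at step 1)
    D ↦ DC  (constrained at step 1)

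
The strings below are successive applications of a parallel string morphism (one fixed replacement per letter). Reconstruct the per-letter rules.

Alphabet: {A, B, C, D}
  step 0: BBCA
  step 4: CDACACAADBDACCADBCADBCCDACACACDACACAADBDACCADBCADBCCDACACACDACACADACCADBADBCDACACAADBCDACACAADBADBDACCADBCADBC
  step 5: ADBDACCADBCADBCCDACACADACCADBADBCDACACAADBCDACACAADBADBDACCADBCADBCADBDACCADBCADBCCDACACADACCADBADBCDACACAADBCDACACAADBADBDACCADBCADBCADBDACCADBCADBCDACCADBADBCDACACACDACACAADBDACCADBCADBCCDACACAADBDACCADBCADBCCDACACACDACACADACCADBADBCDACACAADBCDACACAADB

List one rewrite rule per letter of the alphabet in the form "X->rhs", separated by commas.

  step 4 ⇒ step 5: CDACACAADBDACCADBCADBCCDACACACDACACAADBDACCADBCADBCCDACACACDACACADACCADBADBCDACACAADBCDACACAADBADBDACCADBCADBC ⇒ ADB·DAC·C·ADB·C·ADB·C·C·DAC·ACA·DAC·C·ADB·ADB·C·DAC·ACA·ADB·C·DAC·ACA·ADB·ADB·DAC·C·ADB·C·ADB·C·ADB·DAC·C·ADB·C·ADB·C·C·DAC·ACA·DAC·C·ADB·ADB·C·DAC·ACA·ADB·C·DAC·ACA·ADB·ADB·DAC·C·ADB·C·ADB·C·ADB·DAC·C·ADB·C·ADB·C·DAC·C·ADB·ADB·C·DAC·ACA·C·DAC·ACA·ADB·DAC·C·ADB·C·ADB·C·C·DAC·ACA·ADB·DAC·C·ADB·C·ADB·C·C·DAC·ACA·C·DAC·ACA·DAC·C·ADB·ADB·C·DAC·ACA·ADB·C·DAC·ACA·ADB
    A ↦ C
    B ↦ ACA
    C ↦ ADB
    D ↦ DAC

A->C, B->ACA, C->ADB, D->DAC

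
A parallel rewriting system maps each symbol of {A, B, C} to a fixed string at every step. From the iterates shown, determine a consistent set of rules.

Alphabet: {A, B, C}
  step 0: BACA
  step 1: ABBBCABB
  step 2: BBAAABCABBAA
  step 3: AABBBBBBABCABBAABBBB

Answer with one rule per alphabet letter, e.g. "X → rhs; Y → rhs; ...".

A->BB, B->A, C->BCA

  step 2 ⇒ step 3: BBAAABCABBAA ⇒ A·A·BB·BB·BB·A·BCA·BB·A·A·BB·BB
    A ↦ BB
    B ↦ A
    C ↦ BCA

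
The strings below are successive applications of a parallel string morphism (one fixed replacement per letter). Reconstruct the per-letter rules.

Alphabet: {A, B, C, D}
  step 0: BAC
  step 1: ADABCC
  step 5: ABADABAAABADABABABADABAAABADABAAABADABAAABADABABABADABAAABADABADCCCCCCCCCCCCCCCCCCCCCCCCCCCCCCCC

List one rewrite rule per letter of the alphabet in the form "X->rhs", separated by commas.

  step 0 ⇒ step 1: BAC ⇒ AD·AB·CC
    A ↦ AB
    B ↦ AD
    C ↦ CC
    D ↦ AA  (constrained at step 1)

A->AB, B->AD, C->CC, D->AA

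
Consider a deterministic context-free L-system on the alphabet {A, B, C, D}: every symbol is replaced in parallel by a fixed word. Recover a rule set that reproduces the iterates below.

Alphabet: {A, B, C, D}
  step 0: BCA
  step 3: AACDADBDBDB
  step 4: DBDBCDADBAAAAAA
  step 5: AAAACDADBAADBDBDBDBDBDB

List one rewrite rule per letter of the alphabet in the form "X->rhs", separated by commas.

A->DB, B->A, C->CD, D->A

  step 4 ⇒ step 5: DBDBCDADBAAAAAA ⇒ A·A·A·A·CD·A·DB·A·A·DB·DB·DB·DB·DB·DB
    A ↦ DB
    B ↦ A
    C ↦ CD
    D ↦ A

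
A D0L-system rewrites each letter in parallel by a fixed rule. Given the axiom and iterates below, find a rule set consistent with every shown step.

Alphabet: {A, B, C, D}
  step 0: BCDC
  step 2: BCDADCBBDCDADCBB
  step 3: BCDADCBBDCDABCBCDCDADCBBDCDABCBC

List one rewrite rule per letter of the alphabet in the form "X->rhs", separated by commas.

  step 2 ⇒ step 3: BCDADCBBDCDADCBB ⇒ BC·DA·DC·BB·DC·DA·BC·BC·DC·DA·DC·BB·DC·DA·BC·BC
    A ↦ BB
    B ↦ BC
    C ↦ DA
    D ↦ DC

A->BB, B->BC, C->DA, D->DC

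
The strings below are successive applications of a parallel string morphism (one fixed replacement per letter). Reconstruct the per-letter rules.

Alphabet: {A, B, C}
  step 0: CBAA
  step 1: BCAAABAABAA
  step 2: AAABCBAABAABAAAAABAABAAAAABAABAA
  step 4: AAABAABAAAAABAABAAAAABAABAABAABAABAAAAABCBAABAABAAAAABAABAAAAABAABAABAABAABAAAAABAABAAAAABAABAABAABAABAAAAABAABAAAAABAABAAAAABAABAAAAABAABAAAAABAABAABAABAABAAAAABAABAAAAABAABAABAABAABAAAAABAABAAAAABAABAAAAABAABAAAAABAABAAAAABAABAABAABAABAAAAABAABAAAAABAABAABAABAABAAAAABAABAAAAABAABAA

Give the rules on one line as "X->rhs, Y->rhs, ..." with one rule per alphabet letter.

A->BAA, B->AAA, C->BC

  step 1 ⇒ step 2: BCAAABAABAA ⇒ AAA·BC·BAA·BAA·BAA·AAA·BAA·BAA·AAA·BAA·BAA
    A ↦ BAA
    B ↦ AAA
    C ↦ BC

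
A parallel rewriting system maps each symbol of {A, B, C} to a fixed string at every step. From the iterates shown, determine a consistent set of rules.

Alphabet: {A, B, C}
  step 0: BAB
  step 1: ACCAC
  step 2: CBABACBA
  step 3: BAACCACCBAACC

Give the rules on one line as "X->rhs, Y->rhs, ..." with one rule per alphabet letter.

  step 2 ⇒ step 3: CBABACBA ⇒ BA·AC·C·AC·C·BA·AC·C
    A ↦ C
    B ↦ AC
    C ↦ BA

A->C, B->AC, C->BA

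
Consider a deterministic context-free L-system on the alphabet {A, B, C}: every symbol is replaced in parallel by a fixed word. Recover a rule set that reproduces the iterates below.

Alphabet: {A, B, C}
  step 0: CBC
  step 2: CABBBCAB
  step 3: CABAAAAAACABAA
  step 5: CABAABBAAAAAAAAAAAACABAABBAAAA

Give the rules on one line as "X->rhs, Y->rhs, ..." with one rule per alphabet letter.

A->B, B->AA, C->CA

  step 2 ⇒ step 3: CABBBCAB ⇒ CA·B·AA·AA·AA·CA·B·AA
    A ↦ B
    B ↦ AA
    C ↦ CA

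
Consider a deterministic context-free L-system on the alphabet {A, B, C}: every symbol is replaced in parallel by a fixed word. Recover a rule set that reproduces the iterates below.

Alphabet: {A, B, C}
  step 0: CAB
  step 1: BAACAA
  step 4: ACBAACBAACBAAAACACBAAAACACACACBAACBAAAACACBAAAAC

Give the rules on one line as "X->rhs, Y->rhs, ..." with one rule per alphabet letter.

  step 0 ⇒ step 1: CAB ⇒ BA·AC·AA
    A ↦ AC
    B ↦ AA
    C ↦ BA

A->AC, B->AA, C->BA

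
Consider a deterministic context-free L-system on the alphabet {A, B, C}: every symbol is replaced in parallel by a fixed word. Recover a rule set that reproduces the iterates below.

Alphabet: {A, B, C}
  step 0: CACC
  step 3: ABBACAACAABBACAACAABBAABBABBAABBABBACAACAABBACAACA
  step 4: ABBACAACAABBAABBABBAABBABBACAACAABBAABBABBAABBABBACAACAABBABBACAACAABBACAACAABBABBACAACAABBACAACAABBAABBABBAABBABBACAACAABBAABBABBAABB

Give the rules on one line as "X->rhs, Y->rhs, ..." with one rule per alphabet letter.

  step 3 ⇒ step 4: ABBACAACAABBACAACAABBAABBABBAABBABBACAACAABBACAACA ⇒ ABB·ACA·ACA·ABB·A·ABB·ABB·A·ABB·ABB·ACA·ACA·ABB·A·ABB·ABB·A·ABB·ABB·ACA·ACA·ABB·ABB·ACA·ACA·ABB·ACA·ACA·ABB·ABB·ACA·ACA·ABB·ACA·ACA·ABB·A·ABB·ABB·A·ABB·ABB·ACA·ACA·ABB·A·ABB·ABB·A·ABB
    A ↦ ABB
    B ↦ ACA
    C ↦ A

A->ABB, B->ACA, C->A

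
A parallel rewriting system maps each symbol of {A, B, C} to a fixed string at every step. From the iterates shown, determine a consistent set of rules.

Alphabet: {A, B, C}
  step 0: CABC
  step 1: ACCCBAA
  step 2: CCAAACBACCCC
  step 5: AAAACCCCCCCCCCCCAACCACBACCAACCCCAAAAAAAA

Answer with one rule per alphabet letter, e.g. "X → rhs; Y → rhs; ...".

A->CC, B->CBA, C->A

  step 1 ⇒ step 2: ACCCBAA ⇒ CC·A·A·A·CBA·CC·CC
    A ↦ CC
    B ↦ CBA
    C ↦ A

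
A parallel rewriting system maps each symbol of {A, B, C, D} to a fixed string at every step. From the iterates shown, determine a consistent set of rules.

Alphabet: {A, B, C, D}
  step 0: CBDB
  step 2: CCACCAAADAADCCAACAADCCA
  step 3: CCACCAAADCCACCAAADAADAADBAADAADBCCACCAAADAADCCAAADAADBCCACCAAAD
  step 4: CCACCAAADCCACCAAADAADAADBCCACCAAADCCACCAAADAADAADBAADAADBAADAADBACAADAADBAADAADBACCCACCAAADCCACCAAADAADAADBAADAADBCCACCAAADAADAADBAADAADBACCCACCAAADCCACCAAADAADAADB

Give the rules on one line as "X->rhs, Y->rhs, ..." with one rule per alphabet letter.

  step 3 ⇒ step 4: CCACCAAADCCACCAAADAADAADBAADAADBCCACCAAADAADCCAAADAADBCCACCAAAD ⇒ CCA·CCA·AAD·CCA·CCA·AAD·AAD·AAD·B·CCA·CCA·AAD·CCA·CCA·AAD·AAD·AAD·B·AAD·AAD·B·AAD·AAD·B·AC·AAD·AAD·B·AAD·AAD·B·AC·CCA·CCA·AAD·CCA·CCA·AAD·AAD·AAD·B·AAD·AAD·B·CCA·CCA·AAD·AAD·AAD·B·AAD·AAD·B·AC·CCA·CCA·AAD·CCA·CCA·AAD·AAD·AAD·B
    A ↦ AAD
    B ↦ AC
    C ↦ CCA
    D ↦ B

A->AAD, B->AC, C->CCA, D->B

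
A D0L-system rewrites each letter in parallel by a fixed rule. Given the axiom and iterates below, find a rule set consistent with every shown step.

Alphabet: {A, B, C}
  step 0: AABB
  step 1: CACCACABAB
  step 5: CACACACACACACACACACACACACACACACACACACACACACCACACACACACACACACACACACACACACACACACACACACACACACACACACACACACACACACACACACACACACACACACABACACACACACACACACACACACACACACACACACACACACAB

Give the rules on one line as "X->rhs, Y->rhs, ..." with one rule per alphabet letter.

  step 0 ⇒ step 1: AABB ⇒ CAC·CAC·AB·AB
    A ↦ CAC
    B ↦ AB
    C ↦ A  (constrained at step 1)

A->CAC, B->AB, C->A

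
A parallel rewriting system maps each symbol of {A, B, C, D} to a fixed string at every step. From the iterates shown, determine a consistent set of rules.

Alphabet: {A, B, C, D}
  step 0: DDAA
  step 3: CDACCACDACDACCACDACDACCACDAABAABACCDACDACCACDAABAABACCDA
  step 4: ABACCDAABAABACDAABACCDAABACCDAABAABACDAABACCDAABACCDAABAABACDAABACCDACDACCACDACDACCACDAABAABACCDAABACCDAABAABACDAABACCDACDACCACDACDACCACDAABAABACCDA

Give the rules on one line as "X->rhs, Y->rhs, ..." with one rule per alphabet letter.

  step 3 ⇒ step 4: CDACCACDACDACCACDACDACCACDAABAABACCDACDACCACDAABAABACCDA ⇒ ABA·C·CDA·ABA·ABA·CDA·ABA·C·CDA·ABA·C·CDA·ABA·ABA·CDA·ABA·C·CDA·ABA·C·CDA·ABA·ABA·CDA·ABA·C·CDA·CDA·CCA·CDA·CDA·CCA·CDA·ABA·ABA·C·CDA·ABA·C·CDA·ABA·ABA·CDA·ABA·C·CDA·CDA·CCA·CDA·CDA·CCA·CDA·ABA·ABA·C·CDA
    A ↦ CDA
    B ↦ CCA
    C ↦ ABA
    D ↦ C

A->CDA, B->CCA, C->ABA, D->C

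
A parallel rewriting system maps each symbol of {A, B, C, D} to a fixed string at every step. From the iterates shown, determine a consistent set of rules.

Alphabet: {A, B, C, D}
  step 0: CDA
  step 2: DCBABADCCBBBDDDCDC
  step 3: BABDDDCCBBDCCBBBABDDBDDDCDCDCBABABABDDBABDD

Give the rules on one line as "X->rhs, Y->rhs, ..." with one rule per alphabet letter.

  step 2 ⇒ step 3: DCBABADCCBBBDDDCDC ⇒ BA·BDD·DC·CBB·DC·CBB·BA·BDD·BDD·DC·DC·DC·BA·BA·BA·BDD·BA·BDD
    A ↦ CBB
    B ↦ DC
    C ↦ BDD
    D ↦ BA

A->CBB, B->DC, C->BDD, D->BA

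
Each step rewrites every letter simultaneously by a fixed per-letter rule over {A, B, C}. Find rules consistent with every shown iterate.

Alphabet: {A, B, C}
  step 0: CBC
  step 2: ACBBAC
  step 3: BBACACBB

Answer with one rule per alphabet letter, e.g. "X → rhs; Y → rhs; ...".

A->B, B->AC, C->B

  step 2 ⇒ step 3: ACBBAC ⇒ B·B·AC·AC·B·B
    A ↦ B
    B ↦ AC
    C ↦ B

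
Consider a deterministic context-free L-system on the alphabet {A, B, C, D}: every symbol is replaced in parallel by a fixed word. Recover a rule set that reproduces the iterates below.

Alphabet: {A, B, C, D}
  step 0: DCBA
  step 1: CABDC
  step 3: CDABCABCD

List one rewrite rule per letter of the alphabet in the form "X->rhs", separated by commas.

A->C, B->D, C->AB, D->C

  step 0 ⇒ step 1: DCBA ⇒ C·AB·D·C
    A ↦ C
    B ↦ D
    C ↦ AB
    D ↦ C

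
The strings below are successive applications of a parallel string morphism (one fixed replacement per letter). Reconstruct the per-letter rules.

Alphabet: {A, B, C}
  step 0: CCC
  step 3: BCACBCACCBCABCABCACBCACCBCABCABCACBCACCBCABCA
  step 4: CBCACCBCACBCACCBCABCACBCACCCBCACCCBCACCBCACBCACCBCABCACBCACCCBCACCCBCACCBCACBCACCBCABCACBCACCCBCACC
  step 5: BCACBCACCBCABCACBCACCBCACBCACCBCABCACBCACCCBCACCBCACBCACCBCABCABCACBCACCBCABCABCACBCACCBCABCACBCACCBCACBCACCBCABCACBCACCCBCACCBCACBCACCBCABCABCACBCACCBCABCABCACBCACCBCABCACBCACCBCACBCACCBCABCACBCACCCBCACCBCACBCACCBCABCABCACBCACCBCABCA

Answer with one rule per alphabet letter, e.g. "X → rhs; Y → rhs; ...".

  step 4 ⇒ step 5: CBCACCBCACBCACCBCABCACBCACCCBCACCCBCACCBCACBCACCBCABCACBCACCCBCACCCBCACCBCACBCACCBCABCACBCACCCBCACC ⇒ BCA·C·BCA·CC·BCA·BCA·C·BCA·CC·BCA·C·BCA·CC·BCA·BCA·C·BCA·CC·C·BCA·CC·BCA·C·BCA·CC·BCA·BCA·BCA·C·BCA·CC·BCA·BCA·BCA·C·BCA·CC·BCA·BCA·C·BCA·CC·BCA·C·BCA·CC·BCA·BCA·C·BCA·CC·C·BCA·CC·BCA·C·BCA·CC·BCA·BCA·BCA·C·BCA·CC·BCA·BCA·BCA·C·BCA·CC·BCA·BCA·C·BCA·CC·BCA·C·BCA·CC·BCA·BCA·C·BCA·CC·C·BCA·CC·BCA·C·BCA·CC·BCA·BCA·BCA·C·BCA·CC·BCA·BCA
    A ↦ CC
    B ↦ C
    C ↦ BCA

A->CC, B->C, C->BCA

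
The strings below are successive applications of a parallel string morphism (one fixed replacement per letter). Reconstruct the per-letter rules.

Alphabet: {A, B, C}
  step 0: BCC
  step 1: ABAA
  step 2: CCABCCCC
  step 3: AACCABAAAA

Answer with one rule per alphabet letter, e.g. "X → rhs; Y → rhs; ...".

  step 2 ⇒ step 3: CCABCCCC ⇒ A·A·CC·AB·A·A·A·A
    A ↦ CC
    B ↦ AB
    C ↦ A

A->CC, B->AB, C->A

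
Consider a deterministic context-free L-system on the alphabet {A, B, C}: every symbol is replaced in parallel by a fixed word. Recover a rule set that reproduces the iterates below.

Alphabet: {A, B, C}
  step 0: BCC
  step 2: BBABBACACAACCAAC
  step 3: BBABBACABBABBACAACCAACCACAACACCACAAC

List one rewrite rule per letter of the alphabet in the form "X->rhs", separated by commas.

  step 2 ⇒ step 3: BBABBACACAACCAAC ⇒ BBA·BBA·CA·BBA·BBA·CA·AC·CA·AC·CA·CA·AC·AC·CA·CA·AC
    A ↦ CA
    B ↦ BBA
    C ↦ AC

A->CA, B->BBA, C->AC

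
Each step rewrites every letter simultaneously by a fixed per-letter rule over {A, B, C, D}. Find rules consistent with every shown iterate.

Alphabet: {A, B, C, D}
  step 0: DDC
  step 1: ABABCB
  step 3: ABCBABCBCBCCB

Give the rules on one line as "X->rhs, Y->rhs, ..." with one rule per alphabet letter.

A->D, B->C, C->CB, D->AB

  step 0 ⇒ step 1: DDC ⇒ AB·AB·CB
    C ↦ CB
    D ↦ AB
    A ↦ D  (constrained at step 1)
    B ↦ C  (constrained at step 1)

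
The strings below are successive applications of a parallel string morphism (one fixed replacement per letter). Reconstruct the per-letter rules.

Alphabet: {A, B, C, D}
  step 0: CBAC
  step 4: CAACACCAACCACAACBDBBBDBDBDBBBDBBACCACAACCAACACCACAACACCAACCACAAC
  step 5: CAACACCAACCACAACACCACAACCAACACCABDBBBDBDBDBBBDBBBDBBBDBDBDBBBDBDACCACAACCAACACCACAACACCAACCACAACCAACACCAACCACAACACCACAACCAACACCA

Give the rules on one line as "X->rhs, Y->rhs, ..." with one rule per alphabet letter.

A->AC, B->BD, C->CA, D->BB

  step 4 ⇒ step 5: CAACACCAACCACAACBDBBBDBDBDBBBDBBACCACAACCAACACCACAACACCAACCACAAC ⇒ CA·AC·AC·CA·AC·CA·CA·AC·AC·CA·CA·AC·CA·AC·AC·CA·BD·BB·BD·BD·BD·BB·BD·BB·BD·BB·BD·BD·BD·BB·BD·BD·AC·CA·CA·AC·CA·AC·AC·CA·CA·AC·AC·CA·AC·CA·CA·AC·CA·AC·AC·CA·AC·CA·CA·AC·AC·CA·CA·AC·CA·AC·AC·CA
    A ↦ AC
    B ↦ BD
    C ↦ CA
    D ↦ BB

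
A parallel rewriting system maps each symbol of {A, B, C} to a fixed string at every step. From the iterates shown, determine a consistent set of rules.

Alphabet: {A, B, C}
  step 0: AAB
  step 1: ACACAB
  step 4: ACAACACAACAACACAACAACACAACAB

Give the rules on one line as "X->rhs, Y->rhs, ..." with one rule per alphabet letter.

  step 0 ⇒ step 1: AAB ⇒ AC·AC·AB
    A ↦ AC
    B ↦ AB
    C ↦ A  (constrained at step 1)

A->AC, B->AB, C->A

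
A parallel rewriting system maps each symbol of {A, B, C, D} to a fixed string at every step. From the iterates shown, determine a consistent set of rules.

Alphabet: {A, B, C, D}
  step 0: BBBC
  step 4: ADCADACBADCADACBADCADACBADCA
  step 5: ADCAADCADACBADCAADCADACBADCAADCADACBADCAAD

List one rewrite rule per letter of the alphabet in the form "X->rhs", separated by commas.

A->AD, B->CB, C->A, D->C

  step 4 ⇒ step 5: ADCADACBADCADACBADCADACBADCA ⇒ AD·C·A·AD·C·AD·A·CB·AD·C·A·AD·C·AD·A·CB·AD·C·A·AD·C·AD·A·CB·AD·C·A·AD
    A ↦ AD
    B ↦ CB
    C ↦ A
    D ↦ C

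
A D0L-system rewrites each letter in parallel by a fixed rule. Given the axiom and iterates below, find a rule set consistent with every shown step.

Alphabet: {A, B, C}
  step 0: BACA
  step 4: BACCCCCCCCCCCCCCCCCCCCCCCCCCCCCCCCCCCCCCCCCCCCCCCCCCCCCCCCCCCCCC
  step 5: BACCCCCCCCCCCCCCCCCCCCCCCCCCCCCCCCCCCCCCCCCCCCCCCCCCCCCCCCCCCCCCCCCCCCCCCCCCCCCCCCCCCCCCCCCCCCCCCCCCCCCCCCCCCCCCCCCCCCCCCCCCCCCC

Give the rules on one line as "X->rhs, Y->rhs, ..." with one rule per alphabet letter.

  step 4 ⇒ step 5: BACCCCCCCCCCCCCCCCCCCCCCCCCCCCCCCCCCCCCCCCCCCCCCCCCCCCCCCCCCCCCC ⇒ BA·CC·CC·CC·CC·CC·CC·CC·CC·CC·CC·CC·CC·CC·CC·CC·CC·CC·CC·CC·CC·CC·CC·CC·CC·CC·CC·CC·CC·CC·CC·CC·CC·CC·CC·CC·CC·CC·CC·CC·CC·CC·CC·CC·CC·CC·CC·CC·CC·CC·CC·CC·CC·CC·CC·CC·CC·CC·CC·CC·CC·CC·CC·CC
    A ↦ CC
    B ↦ BA
    C ↦ CC

A->CC, B->BA, C->CC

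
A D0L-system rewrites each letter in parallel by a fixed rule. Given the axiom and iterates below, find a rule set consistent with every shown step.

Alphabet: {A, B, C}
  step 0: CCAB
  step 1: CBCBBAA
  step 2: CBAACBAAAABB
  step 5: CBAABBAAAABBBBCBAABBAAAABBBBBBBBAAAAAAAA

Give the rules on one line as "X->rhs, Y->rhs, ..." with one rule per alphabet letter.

  step 1 ⇒ step 2: CBCBBAA ⇒ CB·AA·CB·AA·AA·B·B
    A ↦ B
    B ↦ AA
    C ↦ CB

A->B, B->AA, C->CB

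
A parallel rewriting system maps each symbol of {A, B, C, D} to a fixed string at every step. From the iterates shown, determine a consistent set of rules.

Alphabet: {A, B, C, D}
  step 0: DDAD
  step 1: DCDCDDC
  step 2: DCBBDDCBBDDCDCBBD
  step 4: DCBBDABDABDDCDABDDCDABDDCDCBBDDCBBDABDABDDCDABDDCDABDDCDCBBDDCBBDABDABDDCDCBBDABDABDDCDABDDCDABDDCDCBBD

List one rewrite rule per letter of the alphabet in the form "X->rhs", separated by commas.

  step 1 ⇒ step 2: DCDCDDC ⇒ DC·BBD·DC·BBD·DC·DC·BBD
    C ↦ BBD
    D ↦ DC
  step 0 ⇒ step 1: DDAD ⇒ DC·DC·D·DC
    A ↦ D
    B ↦ ABD  (constrained at step 2)

A->D, B->ABD, C->BBD, D->DC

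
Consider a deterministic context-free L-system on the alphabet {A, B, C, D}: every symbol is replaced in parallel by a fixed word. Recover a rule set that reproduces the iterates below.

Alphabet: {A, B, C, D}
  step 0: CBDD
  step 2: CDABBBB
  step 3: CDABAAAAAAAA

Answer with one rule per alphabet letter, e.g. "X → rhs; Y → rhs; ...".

  step 2 ⇒ step 3: CDABBBB ⇒ CD·A·B·AA·AA·AA·AA
    A ↦ B
    B ↦ AA
    C ↦ CD
    D ↦ A

A->B, B->AA, C->CD, D->A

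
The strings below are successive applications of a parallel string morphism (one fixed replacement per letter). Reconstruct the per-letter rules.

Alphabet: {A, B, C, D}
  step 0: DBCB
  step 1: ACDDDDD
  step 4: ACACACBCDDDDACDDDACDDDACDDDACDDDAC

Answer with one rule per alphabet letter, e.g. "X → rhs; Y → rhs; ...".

A->BC, B->DD, C->D, D->AC

  step 0 ⇒ step 1: DBCB ⇒ AC·DD·D·DD
    B ↦ DD
    C ↦ D
    D ↦ AC
    A ↦ BC  (constrained at step 1)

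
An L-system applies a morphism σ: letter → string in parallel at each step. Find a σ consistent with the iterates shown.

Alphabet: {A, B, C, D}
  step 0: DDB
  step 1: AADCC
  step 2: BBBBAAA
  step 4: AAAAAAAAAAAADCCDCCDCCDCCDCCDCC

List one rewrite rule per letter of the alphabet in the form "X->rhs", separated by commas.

A->BB, B->DCC, C->A, D->A

  step 1 ⇒ step 2: AADCC ⇒ BB·BB·A·A·A
    A ↦ BB
    C ↦ A
    D ↦ A
  step 0 ⇒ step 1: DDB ⇒ A·A·DCC
    B ↦ DCC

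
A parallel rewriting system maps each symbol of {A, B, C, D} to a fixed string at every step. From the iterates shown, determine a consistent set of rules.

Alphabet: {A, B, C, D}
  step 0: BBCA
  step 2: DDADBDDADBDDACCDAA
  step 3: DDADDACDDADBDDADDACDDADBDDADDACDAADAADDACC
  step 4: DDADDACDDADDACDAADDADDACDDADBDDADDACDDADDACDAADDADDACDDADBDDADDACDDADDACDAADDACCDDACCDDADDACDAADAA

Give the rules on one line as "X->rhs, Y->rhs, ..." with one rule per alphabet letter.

A->C, B->DB, C->DAA, D->DDA

  step 3 ⇒ step 4: DDADDACDDADBDDADDACDDADBDDADDACDAADAADDACC ⇒ DDA·DDA·C·DDA·DDA·C·DAA·DDA·DDA·C·DDA·DB·DDA·DDA·C·DDA·DDA·C·DAA·DDA·DDA·C·DDA·DB·DDA·DDA·C·DDA·DDA·C·DAA·DDA·C·C·DDA·C·C·DDA·DDA·C·DAA·DAA
    A ↦ C
    B ↦ DB
    C ↦ DAA
    D ↦ DDA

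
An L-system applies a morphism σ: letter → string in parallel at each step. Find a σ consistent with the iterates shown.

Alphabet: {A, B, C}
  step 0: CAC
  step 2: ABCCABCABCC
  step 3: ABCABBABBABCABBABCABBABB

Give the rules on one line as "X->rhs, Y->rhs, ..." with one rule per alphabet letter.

  step 2 ⇒ step 3: ABCCABCABCC ⇒ AB·C·ABB·ABB·AB·C·ABB·AB·C·ABB·ABB
    A ↦ AB
    B ↦ C
    C ↦ ABB

A->AB, B->C, C->ABB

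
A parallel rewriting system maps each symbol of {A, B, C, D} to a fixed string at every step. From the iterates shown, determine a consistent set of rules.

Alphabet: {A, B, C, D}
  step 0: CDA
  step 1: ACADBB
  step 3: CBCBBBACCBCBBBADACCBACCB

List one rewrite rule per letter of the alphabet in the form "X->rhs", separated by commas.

  step 0 ⇒ step 1: CDA ⇒ AC·AD·BB
    A ↦ BB
    C ↦ AC
    D ↦ AD
    B ↦ CB  (constrained at step 1)

A->BB, B->CB, C->AC, D->AD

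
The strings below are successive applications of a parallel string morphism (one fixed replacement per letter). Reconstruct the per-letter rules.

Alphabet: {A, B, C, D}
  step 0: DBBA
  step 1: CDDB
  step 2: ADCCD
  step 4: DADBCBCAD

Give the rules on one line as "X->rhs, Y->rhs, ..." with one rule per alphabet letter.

A->B, B->D, C->AD, D->C

  step 1 ⇒ step 2: CDDB ⇒ AD·C·C·D
    B ↦ D
    C ↦ AD
    D ↦ C
  step 0 ⇒ step 1: DBBA ⇒ C·D·D·B
    A ↦ B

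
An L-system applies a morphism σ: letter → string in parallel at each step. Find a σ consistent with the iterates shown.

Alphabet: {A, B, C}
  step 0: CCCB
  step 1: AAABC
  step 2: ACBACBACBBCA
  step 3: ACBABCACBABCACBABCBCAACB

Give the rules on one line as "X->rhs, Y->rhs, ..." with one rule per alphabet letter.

A->ACB, B->BC, C->A

  step 2 ⇒ step 3: ACBACBACBBCA ⇒ ACB·A·BC·ACB·A·BC·ACB·A·BC·BC·A·ACB
    A ↦ ACB
    B ↦ BC
    C ↦ A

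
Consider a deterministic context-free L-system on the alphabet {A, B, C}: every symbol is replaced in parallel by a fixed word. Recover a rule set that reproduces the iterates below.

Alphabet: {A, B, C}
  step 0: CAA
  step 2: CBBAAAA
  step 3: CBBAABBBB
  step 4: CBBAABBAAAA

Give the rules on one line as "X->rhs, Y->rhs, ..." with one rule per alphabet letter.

  step 3 ⇒ step 4: CBBAABBBB ⇒ CBB·A·A·B·B·A·A·A·A
    A ↦ B
    B ↦ A
    C ↦ CBB

A->B, B->A, C->CBB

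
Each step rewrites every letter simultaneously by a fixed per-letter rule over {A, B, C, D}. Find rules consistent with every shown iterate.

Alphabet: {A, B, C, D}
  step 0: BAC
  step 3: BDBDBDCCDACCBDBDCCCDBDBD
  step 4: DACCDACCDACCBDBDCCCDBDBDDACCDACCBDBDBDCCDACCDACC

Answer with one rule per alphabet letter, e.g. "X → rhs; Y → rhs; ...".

  step 3 ⇒ step 4: BDBDBDCCDACCBDBDCCCDBDBD ⇒ DA·CC·DA·CC·DA·CC·BD·BD·CC·CD·BD·BD·DA·CC·DA·CC·BD·BD·BD·CC·DA·CC·DA·CC
    A ↦ CD
    B ↦ DA
    C ↦ BD
    D ↦ CC

A->CD, B->DA, C->BD, D->CC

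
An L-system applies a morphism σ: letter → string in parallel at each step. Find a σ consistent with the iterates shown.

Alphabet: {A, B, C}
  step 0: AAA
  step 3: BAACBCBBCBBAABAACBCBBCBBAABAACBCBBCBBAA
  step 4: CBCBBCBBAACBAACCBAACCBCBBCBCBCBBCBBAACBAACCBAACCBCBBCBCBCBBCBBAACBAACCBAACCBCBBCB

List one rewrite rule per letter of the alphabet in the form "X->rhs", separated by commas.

A->BCB, B->C, C->BAA

  step 3 ⇒ step 4: BAACBCBBCBBAABAACBCBBCBBAABAACBCBBCBBAA ⇒ C·BCB·BCB·BAA·C·BAA·C·C·BAA·C·C·BCB·BCB·C·BCB·BCB·BAA·C·BAA·C·C·BAA·C·C·BCB·BCB·C·BCB·BCB·BAA·C·BAA·C·C·BAA·C·C·BCB·BCB
    A ↦ BCB
    B ↦ C
    C ↦ BAA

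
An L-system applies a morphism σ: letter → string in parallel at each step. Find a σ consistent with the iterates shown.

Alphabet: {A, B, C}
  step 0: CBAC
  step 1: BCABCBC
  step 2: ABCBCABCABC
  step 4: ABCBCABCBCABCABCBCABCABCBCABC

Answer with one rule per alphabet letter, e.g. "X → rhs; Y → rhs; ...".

  step 1 ⇒ step 2: BCABCBC ⇒ A·BC·BC·A·BC·A·BC
    A ↦ BC
    B ↦ A
    C ↦ BC

A->BC, B->A, C->BC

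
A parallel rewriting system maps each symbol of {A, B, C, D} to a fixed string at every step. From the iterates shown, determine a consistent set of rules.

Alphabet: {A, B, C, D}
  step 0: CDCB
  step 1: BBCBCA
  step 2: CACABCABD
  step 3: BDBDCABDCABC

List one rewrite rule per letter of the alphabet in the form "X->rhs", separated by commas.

A->D, B->CA, C->B, D->BC

  step 2 ⇒ step 3: CACABCABD ⇒ B·D·B·D·CA·B·D·CA·BC
    A ↦ D
    B ↦ CA
    C ↦ B
    D ↦ BC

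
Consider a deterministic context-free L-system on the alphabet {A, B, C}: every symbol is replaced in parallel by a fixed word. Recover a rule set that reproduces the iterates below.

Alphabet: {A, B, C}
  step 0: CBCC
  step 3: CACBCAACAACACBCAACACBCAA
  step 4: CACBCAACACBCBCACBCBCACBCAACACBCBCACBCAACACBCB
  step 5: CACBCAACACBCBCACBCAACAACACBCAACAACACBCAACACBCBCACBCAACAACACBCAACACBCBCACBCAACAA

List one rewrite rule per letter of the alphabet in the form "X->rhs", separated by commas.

A->CB, B->A, C->CA

  step 4 ⇒ step 5: CACBCAACACBCBCACBCBCACBCAACACBCBCACBCAACACBCB ⇒ CA·CB·CA·A·CA·CB·CB·CA·CB·CA·A·CA·A·CA·CB·CA·A·CA·A·CA·CB·CA·A·CA·CB·CB·CA·CB·CA·A·CA·A·CA·CB·CA·A·CA·CB·CB·CA·CB·CA·A·CA·A
    A ↦ CB
    B ↦ A
    C ↦ CA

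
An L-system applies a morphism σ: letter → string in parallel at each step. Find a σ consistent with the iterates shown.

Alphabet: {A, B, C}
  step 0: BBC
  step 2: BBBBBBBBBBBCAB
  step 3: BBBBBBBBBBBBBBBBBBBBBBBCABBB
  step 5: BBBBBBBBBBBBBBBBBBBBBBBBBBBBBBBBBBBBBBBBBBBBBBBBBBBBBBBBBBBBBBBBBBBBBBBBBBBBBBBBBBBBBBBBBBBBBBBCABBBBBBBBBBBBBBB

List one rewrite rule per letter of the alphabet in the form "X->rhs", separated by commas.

A->B, B->BB, C->BCA

  step 2 ⇒ step 3: BBBBBBBBBBBCAB ⇒ BB·BB·BB·BB·BB·BB·BB·BB·BB·BB·BB·BCA·B·BB
    A ↦ B
    B ↦ BB
    C ↦ BCA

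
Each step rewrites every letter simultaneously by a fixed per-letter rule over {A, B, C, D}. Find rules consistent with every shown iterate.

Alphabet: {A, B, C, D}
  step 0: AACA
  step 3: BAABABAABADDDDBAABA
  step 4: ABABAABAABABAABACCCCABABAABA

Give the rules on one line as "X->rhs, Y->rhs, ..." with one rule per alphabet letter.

A->BA, B->A, C->DD, D->C

  step 3 ⇒ step 4: BAABABAABADDDDBAABA ⇒ A·BA·BA·A·BA·A·BA·BA·A·BA·C·C·C·C·A·BA·BA·A·BA
    A ↦ BA
    B ↦ A
    D ↦ C
    C ↦ DD  (constrained at step 0)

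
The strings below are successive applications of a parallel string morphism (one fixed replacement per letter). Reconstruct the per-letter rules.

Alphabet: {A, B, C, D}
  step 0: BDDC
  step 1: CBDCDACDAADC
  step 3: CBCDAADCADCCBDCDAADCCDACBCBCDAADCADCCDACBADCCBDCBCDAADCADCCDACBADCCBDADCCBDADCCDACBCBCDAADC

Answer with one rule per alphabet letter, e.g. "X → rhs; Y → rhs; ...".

  step 0 ⇒ step 1: BDDC ⇒ CBD·CDA·CDA·ADC
    B ↦ CBD
    C ↦ ADC
    D ↦ CDA
    A ↦ CB  (constrained at step 1)

A->CB, B->CBD, C->ADC, D->CDA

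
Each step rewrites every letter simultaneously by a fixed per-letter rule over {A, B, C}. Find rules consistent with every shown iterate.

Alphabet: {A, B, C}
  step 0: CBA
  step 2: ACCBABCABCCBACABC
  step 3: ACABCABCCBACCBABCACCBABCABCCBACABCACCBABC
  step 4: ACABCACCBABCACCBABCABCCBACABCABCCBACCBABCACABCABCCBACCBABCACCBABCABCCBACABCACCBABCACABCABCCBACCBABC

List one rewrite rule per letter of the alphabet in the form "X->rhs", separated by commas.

  step 3 ⇒ step 4: ACABCABCCBACCBABCACCBABCABCCBACABCACCBABC ⇒ AC·ABC·AC·CB·ABC·AC·CB·ABC·ABC·CB·AC·ABC·ABC·CB·AC·CB·ABC·AC·ABC·ABC·CB·AC·CB·ABC·AC·CB·ABC·ABC·CB·AC·ABC·AC·CB·ABC·AC·ABC·ABC·CB·AC·CB·ABC
    A ↦ AC
    B ↦ CB
    C ↦ ABC

A->AC, B->CB, C->ABC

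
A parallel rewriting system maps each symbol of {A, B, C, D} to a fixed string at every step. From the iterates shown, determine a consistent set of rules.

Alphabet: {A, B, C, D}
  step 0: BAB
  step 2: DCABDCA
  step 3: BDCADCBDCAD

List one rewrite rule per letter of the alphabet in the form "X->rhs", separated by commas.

  step 2 ⇒ step 3: DCABDCA ⇒ B·DCA·D·C·B·DCA·D
    A ↦ D
    B ↦ C
    C ↦ DCA
    D ↦ B

A->D, B->C, C->DCA, D->B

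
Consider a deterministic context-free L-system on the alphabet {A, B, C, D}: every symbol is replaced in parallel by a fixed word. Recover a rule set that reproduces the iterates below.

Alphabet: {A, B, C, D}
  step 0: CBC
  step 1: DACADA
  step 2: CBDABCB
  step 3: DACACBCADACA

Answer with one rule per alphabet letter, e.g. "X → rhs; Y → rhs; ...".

A->B, B->CA, C->DA, D->C

  step 2 ⇒ step 3: CBDABCB ⇒ DA·CA·C·B·CA·DA·CA
    A ↦ B
    B ↦ CA
    C ↦ DA
    D ↦ C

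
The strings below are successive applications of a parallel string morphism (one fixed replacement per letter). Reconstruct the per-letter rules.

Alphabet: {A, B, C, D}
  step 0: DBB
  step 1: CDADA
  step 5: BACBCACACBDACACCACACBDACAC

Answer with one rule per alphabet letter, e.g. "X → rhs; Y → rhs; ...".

  step 0 ⇒ step 1: DBB ⇒ C·DA·DA
    B ↦ DA
    D ↦ C
    A ↦ AC  (constrained at step 1)
    C ↦ B  (constrained at step 1)

A->AC, B->DA, C->B, D->C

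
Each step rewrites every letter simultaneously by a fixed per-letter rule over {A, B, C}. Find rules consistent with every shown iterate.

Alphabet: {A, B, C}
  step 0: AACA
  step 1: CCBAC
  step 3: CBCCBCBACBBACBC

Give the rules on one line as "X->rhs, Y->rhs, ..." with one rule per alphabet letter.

A->C, B->CB, C->BA

  step 0 ⇒ step 1: AACA ⇒ C·C·BA·C
    A ↦ C
    C ↦ BA
    B ↦ CB  (constrained at step 1)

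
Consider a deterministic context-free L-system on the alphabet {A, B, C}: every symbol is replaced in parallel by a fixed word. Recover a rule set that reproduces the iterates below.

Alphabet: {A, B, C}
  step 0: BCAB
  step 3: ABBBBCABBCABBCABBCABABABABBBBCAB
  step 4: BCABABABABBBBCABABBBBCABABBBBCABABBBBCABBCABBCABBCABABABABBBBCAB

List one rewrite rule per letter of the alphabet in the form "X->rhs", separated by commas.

A->BC, B->AB, C->BB

  step 3 ⇒ step 4: ABBBBCABBCABBCABBCABABABABBBBCAB ⇒ BC·AB·AB·AB·AB·BB·BC·AB·AB·BB·BC·AB·AB·BB·BC·AB·AB·BB·BC·AB·BC·AB·BC·AB·BC·AB·AB·AB·AB·BB·BC·AB
    A ↦ BC
    B ↦ AB
    C ↦ BB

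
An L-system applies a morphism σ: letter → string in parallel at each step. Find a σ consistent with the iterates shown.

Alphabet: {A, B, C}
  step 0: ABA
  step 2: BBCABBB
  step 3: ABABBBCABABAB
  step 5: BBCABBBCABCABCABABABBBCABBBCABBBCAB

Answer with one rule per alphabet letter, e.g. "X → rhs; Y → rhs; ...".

A->C, B->AB, C->BB

  step 2 ⇒ step 3: BBCABBB ⇒ AB·AB·BB·C·AB·AB·AB
    A ↦ C
    B ↦ AB
    C ↦ BB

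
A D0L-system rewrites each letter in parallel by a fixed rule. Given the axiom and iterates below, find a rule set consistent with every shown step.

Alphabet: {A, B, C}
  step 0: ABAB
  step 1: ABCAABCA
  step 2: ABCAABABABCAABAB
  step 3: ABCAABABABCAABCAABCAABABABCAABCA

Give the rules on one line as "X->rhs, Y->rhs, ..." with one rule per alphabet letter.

  step 2 ⇒ step 3: ABCAABABABCAABAB ⇒ AB·CA·AB·AB·AB·CA·AB·CA·AB·CA·AB·AB·AB·CA·AB·CA
    A ↦ AB
    B ↦ CA
    C ↦ AB

A->AB, B->CA, C->AB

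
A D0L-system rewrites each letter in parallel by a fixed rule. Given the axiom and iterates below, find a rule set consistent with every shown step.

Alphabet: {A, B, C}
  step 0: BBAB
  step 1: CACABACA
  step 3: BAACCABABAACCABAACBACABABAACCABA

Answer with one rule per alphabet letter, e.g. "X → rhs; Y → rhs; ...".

A->BA, B->CA, C->AC

  step 0 ⇒ step 1: BBAB ⇒ CA·CA·BA·CA
    A ↦ BA
    B ↦ CA
    C ↦ AC  (constrained at step 1)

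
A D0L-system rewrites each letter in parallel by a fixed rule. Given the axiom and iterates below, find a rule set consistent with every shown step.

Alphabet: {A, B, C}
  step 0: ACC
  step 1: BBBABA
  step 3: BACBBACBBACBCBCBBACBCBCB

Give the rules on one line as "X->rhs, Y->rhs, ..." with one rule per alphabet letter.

A->BB, B->CB, C->BA

  step 0 ⇒ step 1: ACC ⇒ BB·BA·BA
    A ↦ BB
    C ↦ BA
    B ↦ CB  (constrained at step 1)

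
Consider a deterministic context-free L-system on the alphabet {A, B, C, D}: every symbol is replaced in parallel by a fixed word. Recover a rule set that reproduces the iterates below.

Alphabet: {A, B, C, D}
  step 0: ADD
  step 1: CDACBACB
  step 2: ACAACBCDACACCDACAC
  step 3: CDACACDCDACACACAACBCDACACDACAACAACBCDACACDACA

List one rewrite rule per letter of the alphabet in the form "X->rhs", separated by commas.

A->CD, B->C, C->ACA, D->ACB

  step 2 ⇒ step 3: ACAACBCDACACCDACAC ⇒ CD·ACA·CD·CD·ACA·C·ACA·ACB·CD·ACA·CD·ACA·ACA·ACB·CD·ACA·CD·ACA
    A ↦ CD
    B ↦ C
    C ↦ ACA
    D ↦ ACB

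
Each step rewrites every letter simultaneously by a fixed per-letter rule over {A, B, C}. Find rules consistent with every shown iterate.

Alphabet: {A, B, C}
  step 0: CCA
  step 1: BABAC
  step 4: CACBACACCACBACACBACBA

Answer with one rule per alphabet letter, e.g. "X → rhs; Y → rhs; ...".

A->C, B->CA, C->BA

  step 0 ⇒ step 1: CCA ⇒ BA·BA·C
    A ↦ C
    C ↦ BA
    B ↦ CA  (constrained at step 1)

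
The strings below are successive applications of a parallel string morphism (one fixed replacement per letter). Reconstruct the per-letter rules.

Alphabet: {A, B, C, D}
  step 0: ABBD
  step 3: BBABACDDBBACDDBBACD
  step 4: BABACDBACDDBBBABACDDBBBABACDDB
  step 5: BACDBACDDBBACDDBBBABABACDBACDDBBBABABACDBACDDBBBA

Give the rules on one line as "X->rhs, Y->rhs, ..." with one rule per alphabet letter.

  step 4 ⇒ step 5: BABACDBACDDBBBABACDDBBBABACDDB ⇒ BA·CD·BA·CD·D·B·BA·CD·D·B·B·BA·BA·BA·CD·BA·CD·D·B·B·BA·BA·BA·CD·BA·CD·D·B·B·BA
    A ↦ CD
    B ↦ BA
    C ↦ D
    D ↦ B

A->CD, B->BA, C->D, D->B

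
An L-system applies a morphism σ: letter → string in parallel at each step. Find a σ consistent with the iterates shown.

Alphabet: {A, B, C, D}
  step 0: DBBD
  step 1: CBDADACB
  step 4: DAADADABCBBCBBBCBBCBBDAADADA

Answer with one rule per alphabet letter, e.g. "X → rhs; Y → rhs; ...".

  step 0 ⇒ step 1: DBBD ⇒ CB·DA·DA·CB
    B ↦ DA
    D ↦ CB
    A ↦ B  (constrained at step 1)
    C ↦ A  (constrained at step 1)

A->B, B->DA, C->A, D->CB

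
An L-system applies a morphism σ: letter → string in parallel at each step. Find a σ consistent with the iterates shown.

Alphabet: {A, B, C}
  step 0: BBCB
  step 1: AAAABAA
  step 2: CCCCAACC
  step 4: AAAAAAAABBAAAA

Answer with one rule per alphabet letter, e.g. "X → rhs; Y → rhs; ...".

A->C, B->AA, C->B

  step 1 ⇒ step 2: AAAABAA ⇒ C·C·C·C·AA·C·C
    A ↦ C
    B ↦ AA
  step 0 ⇒ step 1: BBCB ⇒ AA·AA·B·AA
    C ↦ B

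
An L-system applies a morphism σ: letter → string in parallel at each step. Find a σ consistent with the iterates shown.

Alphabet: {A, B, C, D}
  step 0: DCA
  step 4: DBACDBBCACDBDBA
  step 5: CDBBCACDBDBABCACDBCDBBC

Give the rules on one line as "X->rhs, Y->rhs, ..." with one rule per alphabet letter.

  step 4 ⇒ step 5: DBACDBBCACDBDBA ⇒ C·DB·BC·A·C·DB·DB·A·BC·A·C·DB·C·DB·BC
    A ↦ BC
    B ↦ DB
    C ↦ A
    D ↦ C

A->BC, B->DB, C->A, D->C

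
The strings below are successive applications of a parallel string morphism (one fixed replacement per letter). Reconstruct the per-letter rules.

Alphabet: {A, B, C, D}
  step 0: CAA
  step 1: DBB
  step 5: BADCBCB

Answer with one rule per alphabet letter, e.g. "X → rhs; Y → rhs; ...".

A->B, B->C, C->D, D->BA

  step 0 ⇒ step 1: CAA ⇒ D·B·B
    A ↦ B
    C ↦ D
    B ↦ C  (constrained at step 1)
    D ↦ BA  (constrained at step 1)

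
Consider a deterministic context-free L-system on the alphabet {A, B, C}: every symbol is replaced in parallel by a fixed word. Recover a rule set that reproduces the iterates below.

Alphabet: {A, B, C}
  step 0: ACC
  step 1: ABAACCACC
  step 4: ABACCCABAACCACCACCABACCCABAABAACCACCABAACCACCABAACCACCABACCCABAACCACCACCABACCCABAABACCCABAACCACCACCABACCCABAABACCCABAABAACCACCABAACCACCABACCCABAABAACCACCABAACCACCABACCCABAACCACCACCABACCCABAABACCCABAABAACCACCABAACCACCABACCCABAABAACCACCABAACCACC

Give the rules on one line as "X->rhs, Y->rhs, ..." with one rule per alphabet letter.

A->ABA, B->CCC, C->ACC

  step 0 ⇒ step 1: ACC ⇒ ABA·ACC·ACC
    A ↦ ABA
    C ↦ ACC
    B ↦ CCC  (constrained at step 1)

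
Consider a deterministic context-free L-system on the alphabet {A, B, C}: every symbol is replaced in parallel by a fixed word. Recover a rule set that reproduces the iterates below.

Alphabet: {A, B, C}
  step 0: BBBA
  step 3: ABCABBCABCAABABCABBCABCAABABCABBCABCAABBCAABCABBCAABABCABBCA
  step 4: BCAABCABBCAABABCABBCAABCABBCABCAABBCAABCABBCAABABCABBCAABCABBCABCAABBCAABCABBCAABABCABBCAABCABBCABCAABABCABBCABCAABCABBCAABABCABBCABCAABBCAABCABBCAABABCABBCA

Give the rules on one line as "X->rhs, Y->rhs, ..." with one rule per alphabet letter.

A->BCA, B->AB, C->CAB

  step 3 ⇒ step 4: ABCABBCABCAABABCABBCABCAABABCABBCABCAABBCAABCABBCAABABCABBCA ⇒ BCA·AB·CAB·BCA·AB·AB·CAB·BCA·AB·CAB·BCA·BCA·AB·BCA·AB·CAB·BCA·AB·AB·CAB·BCA·AB·CAB·BCA·BCA·AB·BCA·AB·CAB·BCA·AB·AB·CAB·BCA·AB·CAB·BCA·BCA·AB·AB·CAB·BCA·BCA·AB·CAB·BCA·AB·AB·CAB·BCA·BCA·AB·BCA·AB·CAB·BCA·AB·AB·CAB·BCA
    A ↦ BCA
    B ↦ AB
    C ↦ CAB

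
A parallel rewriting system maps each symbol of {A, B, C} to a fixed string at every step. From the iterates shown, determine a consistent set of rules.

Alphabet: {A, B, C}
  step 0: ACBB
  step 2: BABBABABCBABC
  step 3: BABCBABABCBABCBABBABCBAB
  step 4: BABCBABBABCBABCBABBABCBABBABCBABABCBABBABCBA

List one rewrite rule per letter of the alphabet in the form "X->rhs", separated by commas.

A->BC, B->BA, C->B

  step 3 ⇒ step 4: BABCBABABCBABCBABBABCBAB ⇒ BA·BC·BA·B·BA·BC·BA·BC·BA·B·BA·BC·BA·B·BA·BC·BA·BA·BC·BA·B·BA·BC·BA
    A ↦ BC
    B ↦ BA
    C ↦ B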